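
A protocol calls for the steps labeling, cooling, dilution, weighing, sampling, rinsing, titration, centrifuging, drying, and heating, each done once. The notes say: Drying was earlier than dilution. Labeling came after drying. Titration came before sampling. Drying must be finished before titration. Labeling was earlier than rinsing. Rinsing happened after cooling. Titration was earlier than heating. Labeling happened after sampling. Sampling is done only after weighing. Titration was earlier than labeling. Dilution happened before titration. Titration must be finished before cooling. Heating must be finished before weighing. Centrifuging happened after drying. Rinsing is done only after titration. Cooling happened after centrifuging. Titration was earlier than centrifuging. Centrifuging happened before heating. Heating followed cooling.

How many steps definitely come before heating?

5

Directly stated before heating: centrifuging, cooling, and titration.
Dilution reaches heating via dilution → titration → heating.
Drying reaches heating via drying → centrifuging → heating.
No chain forces rinsing (or any of the others) ahead of heating.
That's centrifuging, cooling, dilution, drying, and titration — 5 in all.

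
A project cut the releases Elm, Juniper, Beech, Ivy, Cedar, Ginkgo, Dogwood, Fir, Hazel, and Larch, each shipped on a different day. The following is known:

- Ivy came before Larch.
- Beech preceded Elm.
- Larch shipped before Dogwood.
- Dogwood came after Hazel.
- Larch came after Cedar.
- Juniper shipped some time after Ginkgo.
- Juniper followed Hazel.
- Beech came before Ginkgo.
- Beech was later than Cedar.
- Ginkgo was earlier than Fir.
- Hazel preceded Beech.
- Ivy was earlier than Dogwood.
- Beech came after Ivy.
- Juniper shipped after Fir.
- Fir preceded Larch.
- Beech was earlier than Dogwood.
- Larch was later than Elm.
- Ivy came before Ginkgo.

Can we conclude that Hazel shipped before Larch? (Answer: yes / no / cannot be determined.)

Chain the constraints: Hazel → Beech → Elm → Larch. Each link is directly stated, so Hazel comes before Larch.

yes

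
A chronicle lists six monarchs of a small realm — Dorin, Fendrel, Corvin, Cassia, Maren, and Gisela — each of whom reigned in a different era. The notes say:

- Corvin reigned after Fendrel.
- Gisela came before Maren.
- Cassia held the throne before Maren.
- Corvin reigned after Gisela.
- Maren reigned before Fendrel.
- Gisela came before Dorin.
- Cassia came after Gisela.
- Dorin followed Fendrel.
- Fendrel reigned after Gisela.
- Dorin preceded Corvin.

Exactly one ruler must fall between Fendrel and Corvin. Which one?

Tracing the constraints gives Fendrel → Dorin → Corvin, so Dorin sits after Fendrel and before Corvin.
No other ruler is forced both after Fendrel and before Corvin.

Dorin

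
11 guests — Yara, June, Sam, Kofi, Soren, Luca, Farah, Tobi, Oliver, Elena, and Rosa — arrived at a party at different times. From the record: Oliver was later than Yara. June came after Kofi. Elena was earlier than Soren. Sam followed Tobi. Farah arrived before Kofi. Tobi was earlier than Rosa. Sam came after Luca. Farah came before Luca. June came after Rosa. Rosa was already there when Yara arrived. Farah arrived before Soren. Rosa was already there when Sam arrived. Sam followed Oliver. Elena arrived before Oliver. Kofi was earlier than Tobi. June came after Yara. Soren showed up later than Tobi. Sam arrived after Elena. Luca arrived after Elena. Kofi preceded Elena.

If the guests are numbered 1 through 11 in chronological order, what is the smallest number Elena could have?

Farah and Kofi must both come before Elena — 2 forced predecessors.
Nothing else is forced ahead of Elena, so their earliest slot is position 2 + 1 = 3.

3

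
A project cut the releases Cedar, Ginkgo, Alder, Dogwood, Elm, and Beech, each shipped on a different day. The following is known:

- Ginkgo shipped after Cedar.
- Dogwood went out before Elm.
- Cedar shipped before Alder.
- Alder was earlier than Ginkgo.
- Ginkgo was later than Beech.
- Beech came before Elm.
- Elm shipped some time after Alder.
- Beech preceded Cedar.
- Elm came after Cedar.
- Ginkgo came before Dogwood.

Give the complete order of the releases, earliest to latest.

The constraints fix every adjacent pair, so only one ordering works:
Beech → Cedar → Alder → Ginkgo → Dogwood → Elm.

Beech, Cedar, Alder, Ginkgo, Dogwood, Elm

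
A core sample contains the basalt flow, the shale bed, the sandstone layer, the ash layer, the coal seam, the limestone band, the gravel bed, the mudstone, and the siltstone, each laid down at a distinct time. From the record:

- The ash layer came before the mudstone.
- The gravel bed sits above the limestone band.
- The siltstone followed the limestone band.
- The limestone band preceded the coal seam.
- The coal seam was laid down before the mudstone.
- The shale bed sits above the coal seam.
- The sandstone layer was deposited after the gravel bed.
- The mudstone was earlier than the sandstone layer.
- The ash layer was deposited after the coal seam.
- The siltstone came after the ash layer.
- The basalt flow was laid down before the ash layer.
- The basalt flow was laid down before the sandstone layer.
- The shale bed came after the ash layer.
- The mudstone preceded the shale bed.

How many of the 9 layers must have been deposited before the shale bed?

Directly stated before the shale bed: the ash layer, the coal seam, and the mudstone.
The basalt flow reaches the shale bed via the basalt flow → the ash layer → the shale bed.
The limestone band reaches the shale bed via the limestone band → the coal seam → the shale bed.
That's the ash layer, the basalt flow, the coal seam, the limestone band, and the mudstone — 5 in all.

5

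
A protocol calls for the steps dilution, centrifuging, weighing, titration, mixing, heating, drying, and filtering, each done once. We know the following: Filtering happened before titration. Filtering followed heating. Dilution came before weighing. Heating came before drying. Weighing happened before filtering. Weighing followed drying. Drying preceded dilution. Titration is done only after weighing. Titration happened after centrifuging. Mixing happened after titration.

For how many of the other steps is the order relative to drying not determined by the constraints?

1

Forced before drying: heating; forced after drying: dilution, filtering, mixing, titration, and weighing.
That leaves centrifuging with no forced order relative to drying — 1.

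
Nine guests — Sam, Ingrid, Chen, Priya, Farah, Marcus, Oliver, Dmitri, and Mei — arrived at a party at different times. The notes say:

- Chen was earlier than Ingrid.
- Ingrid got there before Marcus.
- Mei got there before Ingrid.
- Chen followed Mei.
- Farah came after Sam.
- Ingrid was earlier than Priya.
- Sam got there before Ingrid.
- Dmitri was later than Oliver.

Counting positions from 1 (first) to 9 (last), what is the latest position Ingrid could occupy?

Ingrid must come before Marcus and Priya — 2 guests forced after them.
Everything else can be placed before Ingrid in some valid order, so Ingrid can sit as late as position 9 − 2 = 7.

7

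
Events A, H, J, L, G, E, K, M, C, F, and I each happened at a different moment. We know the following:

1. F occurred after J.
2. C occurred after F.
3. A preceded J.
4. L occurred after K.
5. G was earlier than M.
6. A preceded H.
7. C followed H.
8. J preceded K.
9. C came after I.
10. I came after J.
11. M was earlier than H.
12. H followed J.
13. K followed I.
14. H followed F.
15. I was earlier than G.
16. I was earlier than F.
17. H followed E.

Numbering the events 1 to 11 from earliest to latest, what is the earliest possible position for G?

4

A, I, and J must all come before G — 3 forced predecessors.
Nothing else is forced ahead of G, so its earliest slot is position 3 + 1 = 4.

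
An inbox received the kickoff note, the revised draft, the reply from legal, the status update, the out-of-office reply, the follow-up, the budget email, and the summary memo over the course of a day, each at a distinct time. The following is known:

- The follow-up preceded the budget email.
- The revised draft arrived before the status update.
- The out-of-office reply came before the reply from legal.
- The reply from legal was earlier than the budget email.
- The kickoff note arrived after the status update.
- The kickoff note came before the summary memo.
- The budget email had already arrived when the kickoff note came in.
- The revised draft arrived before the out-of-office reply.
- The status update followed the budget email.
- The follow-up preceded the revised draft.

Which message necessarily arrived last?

the summary memo

Every other message has a chain of constraints placing it before the summary memo, so the summary memo is last.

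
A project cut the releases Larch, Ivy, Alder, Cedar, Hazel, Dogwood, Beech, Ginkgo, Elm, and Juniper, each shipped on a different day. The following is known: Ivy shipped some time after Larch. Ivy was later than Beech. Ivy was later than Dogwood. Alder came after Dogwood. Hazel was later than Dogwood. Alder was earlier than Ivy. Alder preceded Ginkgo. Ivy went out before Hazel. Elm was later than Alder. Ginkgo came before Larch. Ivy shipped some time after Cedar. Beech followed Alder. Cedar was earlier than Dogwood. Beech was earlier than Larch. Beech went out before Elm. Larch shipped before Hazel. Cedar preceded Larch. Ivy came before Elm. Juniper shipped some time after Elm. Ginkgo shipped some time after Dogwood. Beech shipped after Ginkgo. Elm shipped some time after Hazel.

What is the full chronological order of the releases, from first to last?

The constraints fix every adjacent pair, so only one ordering works:
Cedar → Dogwood → Alder → Ginkgo → Beech → Larch → Ivy → Hazel → Elm → Juniper.

Cedar, Dogwood, Alder, Ginkgo, Beech, Larch, Ivy, Hazel, Elm, Juniper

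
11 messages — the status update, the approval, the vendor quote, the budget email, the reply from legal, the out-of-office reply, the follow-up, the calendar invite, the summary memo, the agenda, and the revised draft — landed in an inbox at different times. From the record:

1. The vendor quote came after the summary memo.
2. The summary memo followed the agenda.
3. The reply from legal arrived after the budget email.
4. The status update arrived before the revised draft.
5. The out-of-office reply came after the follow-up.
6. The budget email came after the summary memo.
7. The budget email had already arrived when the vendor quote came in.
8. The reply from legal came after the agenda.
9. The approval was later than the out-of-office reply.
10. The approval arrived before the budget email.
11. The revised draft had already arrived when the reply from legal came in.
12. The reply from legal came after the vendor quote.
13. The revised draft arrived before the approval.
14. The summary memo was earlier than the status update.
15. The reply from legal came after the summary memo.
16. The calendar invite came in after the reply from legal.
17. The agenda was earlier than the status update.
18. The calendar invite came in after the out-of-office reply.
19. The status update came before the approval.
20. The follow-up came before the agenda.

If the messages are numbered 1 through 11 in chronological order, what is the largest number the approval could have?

7

The approval must come before the budget email, the calendar invite, the reply from legal, and the vendor quote — 4 messages forced after it.
Everything else can be placed before the approval in some valid order, so the approval can sit as late as position 11 − 4 = 7.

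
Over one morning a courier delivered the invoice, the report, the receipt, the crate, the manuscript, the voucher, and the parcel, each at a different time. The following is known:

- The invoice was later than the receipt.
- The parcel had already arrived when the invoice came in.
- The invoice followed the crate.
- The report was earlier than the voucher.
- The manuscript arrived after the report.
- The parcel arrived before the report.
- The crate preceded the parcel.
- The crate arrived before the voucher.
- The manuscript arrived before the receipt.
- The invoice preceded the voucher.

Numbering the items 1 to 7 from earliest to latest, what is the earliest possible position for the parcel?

2

The crate must come before the parcel — 1 forced predecessor.
Nothing else is forced ahead of the parcel, so its earliest slot is position 1 + 1 = 2.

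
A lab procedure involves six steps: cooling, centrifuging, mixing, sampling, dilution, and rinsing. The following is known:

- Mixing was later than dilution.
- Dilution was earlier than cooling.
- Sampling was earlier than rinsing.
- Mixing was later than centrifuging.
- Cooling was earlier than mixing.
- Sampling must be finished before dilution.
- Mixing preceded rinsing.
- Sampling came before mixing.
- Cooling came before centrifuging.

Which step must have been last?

Every other step has a chain of constraints placing it before rinsing, so rinsing is last.

rinsing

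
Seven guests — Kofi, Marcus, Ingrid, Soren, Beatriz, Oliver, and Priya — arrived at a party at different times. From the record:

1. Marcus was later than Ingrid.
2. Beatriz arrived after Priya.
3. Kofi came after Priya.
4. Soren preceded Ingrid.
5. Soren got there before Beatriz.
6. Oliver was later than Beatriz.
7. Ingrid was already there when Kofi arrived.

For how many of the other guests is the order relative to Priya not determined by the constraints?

3

Forced after Priya: Beatriz, Kofi, and Oliver.
That leaves Ingrid, Marcus, and Soren with no forced order relative to Priya — 3.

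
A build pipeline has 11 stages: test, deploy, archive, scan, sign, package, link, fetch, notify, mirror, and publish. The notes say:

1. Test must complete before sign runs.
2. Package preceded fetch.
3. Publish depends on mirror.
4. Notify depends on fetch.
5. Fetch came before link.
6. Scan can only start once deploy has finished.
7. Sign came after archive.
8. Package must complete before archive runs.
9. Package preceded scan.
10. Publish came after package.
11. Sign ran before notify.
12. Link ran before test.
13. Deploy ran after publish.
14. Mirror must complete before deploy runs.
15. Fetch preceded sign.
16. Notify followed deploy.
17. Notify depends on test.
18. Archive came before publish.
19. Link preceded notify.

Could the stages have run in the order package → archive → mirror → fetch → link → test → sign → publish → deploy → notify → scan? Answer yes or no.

Check each stated constraint against the proposed order — e.g. package is ahead of publish; package is ahead of scan. Every pair is in the required order; nothing is violated.

yes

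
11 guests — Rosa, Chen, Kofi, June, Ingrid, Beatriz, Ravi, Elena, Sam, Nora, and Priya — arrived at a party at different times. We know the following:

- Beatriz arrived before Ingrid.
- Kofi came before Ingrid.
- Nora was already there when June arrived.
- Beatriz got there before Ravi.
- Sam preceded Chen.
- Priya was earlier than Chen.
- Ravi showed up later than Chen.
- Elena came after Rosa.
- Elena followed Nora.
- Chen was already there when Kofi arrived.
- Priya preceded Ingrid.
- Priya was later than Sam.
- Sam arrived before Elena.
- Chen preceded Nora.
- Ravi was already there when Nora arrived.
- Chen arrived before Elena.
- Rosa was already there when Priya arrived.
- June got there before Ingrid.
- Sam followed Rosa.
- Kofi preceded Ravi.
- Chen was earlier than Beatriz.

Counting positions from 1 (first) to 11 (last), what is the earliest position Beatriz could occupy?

Chen, Priya, Rosa, and Sam must all come before Beatriz — 4 forced predecessors.
Nothing else is forced ahead of Beatriz, so their earliest slot is position 4 + 1 = 5.

5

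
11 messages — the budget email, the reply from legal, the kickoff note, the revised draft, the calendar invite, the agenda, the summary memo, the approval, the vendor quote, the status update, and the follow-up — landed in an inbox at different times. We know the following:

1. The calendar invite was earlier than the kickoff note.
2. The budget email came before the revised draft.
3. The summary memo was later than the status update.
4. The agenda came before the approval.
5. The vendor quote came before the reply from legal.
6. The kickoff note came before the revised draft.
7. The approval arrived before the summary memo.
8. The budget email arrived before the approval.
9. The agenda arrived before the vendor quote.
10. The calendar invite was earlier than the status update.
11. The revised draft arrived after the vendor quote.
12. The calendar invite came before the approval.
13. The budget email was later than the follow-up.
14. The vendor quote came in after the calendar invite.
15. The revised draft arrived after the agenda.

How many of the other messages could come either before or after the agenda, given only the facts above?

Forced after the agenda: the approval, the reply from legal, the revised draft, the summary memo, and the vendor quote.
That leaves the budget email, the calendar invite, the follow-up, the kickoff note, and the status update with no forced order relative to the agenda — 5.

5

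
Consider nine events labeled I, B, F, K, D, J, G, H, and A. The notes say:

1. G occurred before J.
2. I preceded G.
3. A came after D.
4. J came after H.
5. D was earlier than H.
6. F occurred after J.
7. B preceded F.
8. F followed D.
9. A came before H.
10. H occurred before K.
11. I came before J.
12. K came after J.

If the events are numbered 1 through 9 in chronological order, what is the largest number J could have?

7

J must come before F and K — 2 events forced after it.
Everything else can be placed before J in some valid order, so J can sit as late as position 9 − 2 = 7.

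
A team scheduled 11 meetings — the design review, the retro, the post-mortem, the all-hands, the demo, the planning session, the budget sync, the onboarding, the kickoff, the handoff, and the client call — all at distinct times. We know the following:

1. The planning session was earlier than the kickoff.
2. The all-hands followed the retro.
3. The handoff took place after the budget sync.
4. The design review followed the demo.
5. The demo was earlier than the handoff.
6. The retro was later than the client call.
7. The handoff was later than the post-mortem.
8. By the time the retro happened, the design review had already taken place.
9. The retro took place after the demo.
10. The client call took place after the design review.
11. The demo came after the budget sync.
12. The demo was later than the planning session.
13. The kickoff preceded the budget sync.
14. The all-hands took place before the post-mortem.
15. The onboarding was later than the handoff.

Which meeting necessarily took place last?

the onboarding

Every other meeting has a chain of constraints placing it before the onboarding, so the onboarding is last.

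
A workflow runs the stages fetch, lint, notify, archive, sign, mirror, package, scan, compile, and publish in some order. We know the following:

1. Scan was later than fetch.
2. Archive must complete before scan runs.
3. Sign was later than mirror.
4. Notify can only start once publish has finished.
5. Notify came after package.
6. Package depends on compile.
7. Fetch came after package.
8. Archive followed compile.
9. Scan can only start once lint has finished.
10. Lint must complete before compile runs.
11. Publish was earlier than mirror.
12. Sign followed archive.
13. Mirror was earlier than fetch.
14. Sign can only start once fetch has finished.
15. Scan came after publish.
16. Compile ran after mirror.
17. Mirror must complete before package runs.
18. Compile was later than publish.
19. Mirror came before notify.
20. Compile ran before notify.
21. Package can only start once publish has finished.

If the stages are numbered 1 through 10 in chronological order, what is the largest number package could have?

6

Package must come before fetch, notify, scan, and sign — 4 stages forced after it.
Everything else can be placed before package in some valid order, so package can sit as late as position 10 − 4 = 6.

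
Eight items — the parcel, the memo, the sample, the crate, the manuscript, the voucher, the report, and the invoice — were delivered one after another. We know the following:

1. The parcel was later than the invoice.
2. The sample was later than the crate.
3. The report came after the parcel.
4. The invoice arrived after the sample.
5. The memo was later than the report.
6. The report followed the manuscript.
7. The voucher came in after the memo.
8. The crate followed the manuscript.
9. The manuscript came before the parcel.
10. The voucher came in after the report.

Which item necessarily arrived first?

The manuscript has a chain of constraints placing it before every other item, so the manuscript must be first.

the manuscript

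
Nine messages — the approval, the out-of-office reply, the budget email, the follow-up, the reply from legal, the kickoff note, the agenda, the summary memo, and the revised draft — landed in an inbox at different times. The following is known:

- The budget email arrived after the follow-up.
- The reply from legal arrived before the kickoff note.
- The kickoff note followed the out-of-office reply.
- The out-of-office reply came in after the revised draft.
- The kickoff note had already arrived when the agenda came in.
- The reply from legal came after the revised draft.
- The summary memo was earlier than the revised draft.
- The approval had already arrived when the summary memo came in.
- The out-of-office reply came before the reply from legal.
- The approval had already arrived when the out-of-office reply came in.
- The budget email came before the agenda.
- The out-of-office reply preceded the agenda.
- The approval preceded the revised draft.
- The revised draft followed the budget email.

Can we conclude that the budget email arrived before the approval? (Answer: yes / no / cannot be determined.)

cannot be determined

No chain of stated constraints runs from the budget email to the approval, and none runs from the approval to the budget email either.
So the relative order of the budget email and the approval is not fixed by the given facts.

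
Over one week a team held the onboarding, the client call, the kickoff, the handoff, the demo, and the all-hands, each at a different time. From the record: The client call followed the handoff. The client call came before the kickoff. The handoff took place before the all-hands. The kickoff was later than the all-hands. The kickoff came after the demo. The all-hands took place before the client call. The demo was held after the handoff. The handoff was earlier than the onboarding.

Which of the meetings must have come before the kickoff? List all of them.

Directly stated before the kickoff: the all-hands, the client call, and the demo.
The handoff reaches the kickoff via the handoff → the client call → the kickoff.
No chain forces the onboarding ahead of the kickoff.

the all-hands, the client call, the demo, the handoff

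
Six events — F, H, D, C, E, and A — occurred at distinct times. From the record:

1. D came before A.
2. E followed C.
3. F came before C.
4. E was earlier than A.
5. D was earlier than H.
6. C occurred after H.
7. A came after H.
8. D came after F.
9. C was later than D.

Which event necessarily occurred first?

F has a chain of constraints placing it before every other event, so F must be first.

F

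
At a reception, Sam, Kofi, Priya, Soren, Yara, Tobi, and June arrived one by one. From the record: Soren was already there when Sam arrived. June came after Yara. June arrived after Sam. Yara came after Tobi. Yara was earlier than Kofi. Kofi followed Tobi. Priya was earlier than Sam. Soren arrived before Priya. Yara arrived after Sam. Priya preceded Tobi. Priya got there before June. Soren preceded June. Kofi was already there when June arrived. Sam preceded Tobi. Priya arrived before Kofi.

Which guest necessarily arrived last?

June

Every other guest has a chain of constraints placing them before June, so June is last.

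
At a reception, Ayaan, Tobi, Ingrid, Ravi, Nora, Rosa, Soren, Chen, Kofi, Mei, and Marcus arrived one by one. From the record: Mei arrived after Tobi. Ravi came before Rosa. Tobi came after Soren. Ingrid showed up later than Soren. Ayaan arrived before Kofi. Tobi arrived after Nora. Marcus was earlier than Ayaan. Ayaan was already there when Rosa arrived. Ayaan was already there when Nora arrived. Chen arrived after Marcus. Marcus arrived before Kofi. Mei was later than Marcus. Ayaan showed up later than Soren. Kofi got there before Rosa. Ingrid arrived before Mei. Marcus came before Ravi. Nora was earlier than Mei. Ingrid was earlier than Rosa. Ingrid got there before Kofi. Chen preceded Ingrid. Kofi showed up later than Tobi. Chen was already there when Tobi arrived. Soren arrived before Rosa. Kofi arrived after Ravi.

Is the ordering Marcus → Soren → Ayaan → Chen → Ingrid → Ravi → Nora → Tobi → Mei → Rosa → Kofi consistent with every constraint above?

The constraints require Kofi before Rosa, but in the proposed sequence Rosa appears ahead of Kofi. That one violation is enough.

no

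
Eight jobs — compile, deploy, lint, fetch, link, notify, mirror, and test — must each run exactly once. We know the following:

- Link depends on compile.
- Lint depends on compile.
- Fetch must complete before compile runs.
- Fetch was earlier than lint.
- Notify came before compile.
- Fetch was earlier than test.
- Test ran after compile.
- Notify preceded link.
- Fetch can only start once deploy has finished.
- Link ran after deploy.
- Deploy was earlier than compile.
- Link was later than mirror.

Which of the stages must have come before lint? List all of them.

Directly stated before lint: compile and fetch.
Deploy reaches lint via deploy → fetch → lint.
Notify reaches lint via notify → compile → lint.

compile, deploy, fetch, notify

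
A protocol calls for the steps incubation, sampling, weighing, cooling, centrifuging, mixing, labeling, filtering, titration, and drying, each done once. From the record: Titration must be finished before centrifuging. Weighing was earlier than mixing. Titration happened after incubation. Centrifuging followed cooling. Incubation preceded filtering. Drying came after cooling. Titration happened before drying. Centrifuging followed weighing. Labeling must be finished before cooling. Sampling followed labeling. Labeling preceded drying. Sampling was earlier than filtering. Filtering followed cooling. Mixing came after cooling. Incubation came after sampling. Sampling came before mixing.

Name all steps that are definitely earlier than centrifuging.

cooling, incubation, labeling, sampling, titration, weighing

Directly stated before centrifuging: cooling, titration, and weighing.
Incubation reaches centrifuging via incubation → titration → centrifuging.
Labeling reaches centrifuging via labeling → cooling → centrifuging.
Sampling reaches centrifuging via sampling → incubation → titration → centrifuging.
No chain forces drying (or any of the others) ahead of centrifuging.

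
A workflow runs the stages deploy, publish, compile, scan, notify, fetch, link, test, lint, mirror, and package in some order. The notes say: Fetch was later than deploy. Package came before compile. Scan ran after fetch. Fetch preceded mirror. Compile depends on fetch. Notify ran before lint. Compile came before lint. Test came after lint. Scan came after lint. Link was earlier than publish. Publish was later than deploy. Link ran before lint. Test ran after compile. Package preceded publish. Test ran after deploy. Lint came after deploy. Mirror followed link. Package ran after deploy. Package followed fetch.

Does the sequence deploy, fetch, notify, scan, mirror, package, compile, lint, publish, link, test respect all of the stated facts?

The constraints require lint before scan, but in the proposed sequence scan appears ahead of lint. That one violation is enough.

no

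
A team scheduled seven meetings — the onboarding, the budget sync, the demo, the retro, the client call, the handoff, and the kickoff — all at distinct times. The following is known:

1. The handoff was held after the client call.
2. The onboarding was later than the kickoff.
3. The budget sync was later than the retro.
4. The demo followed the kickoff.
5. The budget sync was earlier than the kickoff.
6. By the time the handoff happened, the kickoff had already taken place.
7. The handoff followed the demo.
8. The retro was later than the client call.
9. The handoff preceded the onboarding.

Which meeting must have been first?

The client call has a chain of constraints placing it before every other meeting, so the client call must be first.

the client call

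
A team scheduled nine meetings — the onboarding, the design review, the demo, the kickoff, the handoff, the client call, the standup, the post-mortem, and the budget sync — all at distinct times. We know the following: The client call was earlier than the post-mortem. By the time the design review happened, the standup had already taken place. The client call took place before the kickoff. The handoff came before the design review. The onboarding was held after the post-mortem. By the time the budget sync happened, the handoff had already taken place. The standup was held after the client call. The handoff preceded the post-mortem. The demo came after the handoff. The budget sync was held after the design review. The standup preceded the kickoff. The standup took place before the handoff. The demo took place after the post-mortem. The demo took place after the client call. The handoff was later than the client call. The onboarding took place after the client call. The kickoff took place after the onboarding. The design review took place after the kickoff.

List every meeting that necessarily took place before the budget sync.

Directly stated before the budget sync: the design review and the handoff.
The client call reaches the budget sync via the client call → the handoff → the budget sync.
The kickoff reaches the budget sync via the kickoff → the design review → the budget sync.
The onboarding reaches the budget sync via the onboarding → the kickoff → the design review → the budget sync.
Likewise the post-mortem and the standup each reach the budget sync by chaining the stated constraints.

the client call, the design review, the handoff, the kickoff, the onboarding, the post-mortem, the standup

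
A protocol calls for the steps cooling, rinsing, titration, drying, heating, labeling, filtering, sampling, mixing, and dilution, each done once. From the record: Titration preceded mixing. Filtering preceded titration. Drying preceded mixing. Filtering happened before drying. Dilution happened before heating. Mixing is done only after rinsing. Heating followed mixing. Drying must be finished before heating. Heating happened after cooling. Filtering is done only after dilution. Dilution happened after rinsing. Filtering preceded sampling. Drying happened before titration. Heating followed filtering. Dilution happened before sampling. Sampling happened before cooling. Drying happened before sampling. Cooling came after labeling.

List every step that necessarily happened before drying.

dilution, filtering, rinsing

Directly stated before drying: filtering.
Dilution reaches drying via dilution → filtering → drying.
Rinsing reaches drying via rinsing → dilution → filtering → drying.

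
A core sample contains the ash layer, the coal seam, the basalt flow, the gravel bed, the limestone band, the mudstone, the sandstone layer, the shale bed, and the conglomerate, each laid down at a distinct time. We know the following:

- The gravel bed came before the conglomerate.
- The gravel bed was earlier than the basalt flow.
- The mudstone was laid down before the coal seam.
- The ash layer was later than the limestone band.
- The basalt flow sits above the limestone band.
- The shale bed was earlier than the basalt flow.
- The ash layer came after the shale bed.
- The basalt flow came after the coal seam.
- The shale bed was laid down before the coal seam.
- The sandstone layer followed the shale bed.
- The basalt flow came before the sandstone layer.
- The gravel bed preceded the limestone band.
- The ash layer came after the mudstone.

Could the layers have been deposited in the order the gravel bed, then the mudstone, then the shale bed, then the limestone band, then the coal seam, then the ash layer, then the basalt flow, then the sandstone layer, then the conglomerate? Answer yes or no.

yes

Check each stated constraint against the proposed order — e.g. the gravel bed is ahead of the basalt flow; the gravel bed is ahead of the conglomerate. Every pair is in the required order; nothing is violated.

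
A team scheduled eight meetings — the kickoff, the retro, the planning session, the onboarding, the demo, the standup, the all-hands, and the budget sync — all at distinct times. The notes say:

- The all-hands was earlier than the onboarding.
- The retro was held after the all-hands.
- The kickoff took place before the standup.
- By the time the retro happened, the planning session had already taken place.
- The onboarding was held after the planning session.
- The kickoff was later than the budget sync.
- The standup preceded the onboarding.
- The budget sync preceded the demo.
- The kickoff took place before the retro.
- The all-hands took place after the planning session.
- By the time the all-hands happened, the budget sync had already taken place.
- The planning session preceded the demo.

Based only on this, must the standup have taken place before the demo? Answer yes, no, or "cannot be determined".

No chain of stated constraints runs from the standup to the demo, and none runs from the demo to the standup either.
So the relative order of the standup and the demo is not fixed by the given facts.

cannot be determined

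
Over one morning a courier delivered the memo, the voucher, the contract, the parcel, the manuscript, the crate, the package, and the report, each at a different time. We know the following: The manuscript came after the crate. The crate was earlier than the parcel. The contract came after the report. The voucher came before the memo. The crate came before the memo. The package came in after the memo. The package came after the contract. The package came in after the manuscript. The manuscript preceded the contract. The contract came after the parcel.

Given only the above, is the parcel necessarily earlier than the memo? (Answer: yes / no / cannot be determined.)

cannot be determined

No chain of stated constraints runs from the parcel to the memo, and none runs from the memo to the parcel either.
So the relative order of the parcel and the memo is not fixed by the given facts.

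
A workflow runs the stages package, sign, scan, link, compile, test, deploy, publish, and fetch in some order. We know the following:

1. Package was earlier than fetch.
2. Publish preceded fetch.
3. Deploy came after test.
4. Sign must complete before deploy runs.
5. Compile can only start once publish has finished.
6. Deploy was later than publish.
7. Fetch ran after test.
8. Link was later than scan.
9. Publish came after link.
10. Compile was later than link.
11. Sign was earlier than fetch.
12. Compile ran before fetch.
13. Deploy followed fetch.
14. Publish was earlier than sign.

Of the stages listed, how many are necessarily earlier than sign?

3

Directly stated before sign: publish.
Link reaches sign via link → publish → sign.
Scan reaches sign via scan → link → publish → sign.
That's link, publish, and scan — 3 in all.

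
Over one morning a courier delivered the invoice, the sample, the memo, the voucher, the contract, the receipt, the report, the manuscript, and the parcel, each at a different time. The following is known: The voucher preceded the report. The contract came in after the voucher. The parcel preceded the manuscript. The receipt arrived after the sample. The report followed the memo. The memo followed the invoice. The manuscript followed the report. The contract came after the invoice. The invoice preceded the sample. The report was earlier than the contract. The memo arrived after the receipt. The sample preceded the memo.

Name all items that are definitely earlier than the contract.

Directly stated before the contract: the invoice, the report, and the voucher.
The memo reaches the contract via the memo → the report → the contract.
The receipt reaches the contract via the receipt → the memo → the report → the contract.
The sample reaches the contract via the sample → the memo → the report → the contract.
No chain forces the manuscript (or any of the others) ahead of the contract.

the invoice, the memo, the receipt, the report, the sample, the voucher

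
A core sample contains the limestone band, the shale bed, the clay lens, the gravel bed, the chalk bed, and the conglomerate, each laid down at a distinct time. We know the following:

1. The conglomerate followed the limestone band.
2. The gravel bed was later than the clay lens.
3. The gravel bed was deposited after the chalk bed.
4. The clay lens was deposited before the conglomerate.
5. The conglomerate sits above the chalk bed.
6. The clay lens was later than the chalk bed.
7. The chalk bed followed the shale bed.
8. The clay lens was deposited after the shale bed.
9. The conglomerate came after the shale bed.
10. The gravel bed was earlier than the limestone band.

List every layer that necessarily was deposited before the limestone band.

the chalk bed, the clay lens, the gravel bed, the shale bed

Directly stated before the limestone band: the gravel bed.
The chalk bed reaches the limestone band via the chalk bed → the gravel bed → the limestone band.
The clay lens reaches the limestone band via the clay lens → the gravel bed → the limestone band.
The shale bed reaches the limestone band via the shale bed → the clay lens → the gravel bed → the limestone band.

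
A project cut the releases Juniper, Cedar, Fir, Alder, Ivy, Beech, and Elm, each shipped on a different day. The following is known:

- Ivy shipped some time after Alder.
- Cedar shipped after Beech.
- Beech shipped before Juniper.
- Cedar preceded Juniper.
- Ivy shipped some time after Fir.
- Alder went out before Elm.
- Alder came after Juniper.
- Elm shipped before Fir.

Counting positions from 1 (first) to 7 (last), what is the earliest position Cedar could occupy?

2

Beech must come before Cedar — 1 forced predecessor.
Nothing else is forced ahead of Cedar, so its earliest slot is position 1 + 1 = 2.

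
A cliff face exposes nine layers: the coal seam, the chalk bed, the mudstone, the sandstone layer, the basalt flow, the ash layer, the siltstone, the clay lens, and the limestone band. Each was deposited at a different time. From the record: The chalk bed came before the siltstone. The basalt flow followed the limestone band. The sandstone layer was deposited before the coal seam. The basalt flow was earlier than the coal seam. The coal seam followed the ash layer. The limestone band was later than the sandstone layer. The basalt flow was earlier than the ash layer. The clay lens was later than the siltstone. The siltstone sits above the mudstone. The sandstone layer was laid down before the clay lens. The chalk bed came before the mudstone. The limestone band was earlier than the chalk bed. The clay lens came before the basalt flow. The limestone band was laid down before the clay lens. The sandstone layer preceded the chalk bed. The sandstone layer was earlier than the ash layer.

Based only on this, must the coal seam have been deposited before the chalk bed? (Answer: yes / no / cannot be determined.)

no

Tracing the constraints gives the chalk bed → the siltstone → the clay lens → the basalt flow → the coal seam, so the chalk bed must come before the coal seam.
That means the coal seam cannot be before the chalk bed.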